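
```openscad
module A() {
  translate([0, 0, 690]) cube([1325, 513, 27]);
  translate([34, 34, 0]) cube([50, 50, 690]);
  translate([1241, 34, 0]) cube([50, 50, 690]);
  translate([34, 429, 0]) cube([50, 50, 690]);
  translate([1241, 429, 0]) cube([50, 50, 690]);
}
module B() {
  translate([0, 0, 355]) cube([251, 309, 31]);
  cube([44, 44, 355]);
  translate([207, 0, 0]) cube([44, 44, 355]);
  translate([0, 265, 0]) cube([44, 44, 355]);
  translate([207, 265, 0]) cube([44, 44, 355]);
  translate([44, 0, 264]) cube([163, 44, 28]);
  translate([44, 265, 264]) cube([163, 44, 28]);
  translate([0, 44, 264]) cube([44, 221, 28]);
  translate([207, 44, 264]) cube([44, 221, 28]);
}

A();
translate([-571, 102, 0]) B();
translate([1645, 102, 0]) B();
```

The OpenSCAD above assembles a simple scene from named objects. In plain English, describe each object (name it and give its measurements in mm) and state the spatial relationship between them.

A is a table: top 1325 mm (x) × 513 mm (y), 27 mm thick, upper face at z = 717 mm, on four 50×50 mm square legs, each inset 34 mm from the nearest pair of top edges, running from z = 0 to the bottom of the top.

B is a four-legged stool. The seat is a 251×309×31 mm slab whose top surface is at z = 386 mm; four square legs, each 44×44 mm in cross-section, run from the floor (z = 0) to the underside of the seat, each flush with a corner of the seat. Four stretchers, 44 mm wide and 28 mm tall, connect adjacent legs with their undersides at z = 264 mm, each running between the inner faces of the legs it joins and aligned with the legs' outer faces on the other axis.

Two stools sit around the table at the −x, +x sides.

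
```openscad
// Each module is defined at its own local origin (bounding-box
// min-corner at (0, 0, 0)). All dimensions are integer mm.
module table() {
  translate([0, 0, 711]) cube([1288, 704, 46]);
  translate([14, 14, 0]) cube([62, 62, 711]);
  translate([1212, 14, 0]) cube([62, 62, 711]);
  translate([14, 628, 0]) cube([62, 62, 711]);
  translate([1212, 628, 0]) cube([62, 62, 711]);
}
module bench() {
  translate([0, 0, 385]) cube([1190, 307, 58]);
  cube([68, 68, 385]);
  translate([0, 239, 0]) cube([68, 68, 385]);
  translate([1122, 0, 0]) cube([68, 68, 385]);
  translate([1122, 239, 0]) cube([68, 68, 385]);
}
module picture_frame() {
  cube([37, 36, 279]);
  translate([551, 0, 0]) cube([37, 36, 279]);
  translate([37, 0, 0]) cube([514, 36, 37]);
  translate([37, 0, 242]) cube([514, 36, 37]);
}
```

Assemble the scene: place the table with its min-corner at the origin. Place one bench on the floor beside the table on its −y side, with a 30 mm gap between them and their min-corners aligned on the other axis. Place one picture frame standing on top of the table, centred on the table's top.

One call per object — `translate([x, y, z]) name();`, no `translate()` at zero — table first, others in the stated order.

table();
translate([0, -337, 0]) bench();
translate([350, 334, 757]) picture_frame();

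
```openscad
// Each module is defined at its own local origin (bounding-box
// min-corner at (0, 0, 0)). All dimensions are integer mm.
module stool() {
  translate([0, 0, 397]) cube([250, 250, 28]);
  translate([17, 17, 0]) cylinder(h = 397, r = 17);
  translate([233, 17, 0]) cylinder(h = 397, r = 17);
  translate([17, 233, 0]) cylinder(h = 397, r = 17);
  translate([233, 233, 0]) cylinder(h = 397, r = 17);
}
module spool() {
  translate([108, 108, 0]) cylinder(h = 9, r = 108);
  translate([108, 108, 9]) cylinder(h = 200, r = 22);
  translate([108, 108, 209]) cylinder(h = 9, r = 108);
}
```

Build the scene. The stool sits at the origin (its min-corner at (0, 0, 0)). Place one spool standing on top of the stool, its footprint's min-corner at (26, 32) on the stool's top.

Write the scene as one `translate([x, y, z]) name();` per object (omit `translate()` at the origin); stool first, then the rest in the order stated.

stool();
translate([26, 32, 425]) spool();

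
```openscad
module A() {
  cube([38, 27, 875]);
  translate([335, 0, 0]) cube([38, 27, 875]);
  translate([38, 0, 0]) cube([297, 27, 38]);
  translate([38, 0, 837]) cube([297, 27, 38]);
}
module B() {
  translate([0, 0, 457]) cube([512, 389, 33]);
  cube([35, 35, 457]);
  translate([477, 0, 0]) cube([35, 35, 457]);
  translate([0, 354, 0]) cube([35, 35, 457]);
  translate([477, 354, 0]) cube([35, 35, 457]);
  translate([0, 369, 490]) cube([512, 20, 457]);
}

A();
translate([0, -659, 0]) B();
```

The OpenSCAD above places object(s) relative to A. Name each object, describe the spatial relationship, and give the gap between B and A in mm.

A is a picture frame. B is a chair. The chair is on the floor beside the picture frame on its −y side. The gap between the chair and the picture frame is 270 mm.

The chair's nearest face is 270 mm from the picture frame's −y face.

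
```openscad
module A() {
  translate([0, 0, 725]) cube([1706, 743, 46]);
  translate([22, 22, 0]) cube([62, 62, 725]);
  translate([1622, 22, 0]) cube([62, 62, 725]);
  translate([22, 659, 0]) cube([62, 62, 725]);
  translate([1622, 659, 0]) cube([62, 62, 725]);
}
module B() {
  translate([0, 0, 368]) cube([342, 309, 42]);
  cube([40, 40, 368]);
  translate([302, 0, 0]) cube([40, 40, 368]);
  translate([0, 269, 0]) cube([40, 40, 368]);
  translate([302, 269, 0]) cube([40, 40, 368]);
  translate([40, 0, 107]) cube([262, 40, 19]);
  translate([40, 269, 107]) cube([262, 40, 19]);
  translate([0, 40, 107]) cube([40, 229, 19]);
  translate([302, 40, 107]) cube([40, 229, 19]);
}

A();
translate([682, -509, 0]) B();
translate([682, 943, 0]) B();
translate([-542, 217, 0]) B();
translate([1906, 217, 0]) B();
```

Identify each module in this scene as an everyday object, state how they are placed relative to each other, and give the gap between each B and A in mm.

Each stool's nearest face is 200 mm from the table's bounding box.

A is a table. B is a stool. Four stools sit around the table at the −y, +y, −x, +x sides. The gap between each stool and the table is 200 mm.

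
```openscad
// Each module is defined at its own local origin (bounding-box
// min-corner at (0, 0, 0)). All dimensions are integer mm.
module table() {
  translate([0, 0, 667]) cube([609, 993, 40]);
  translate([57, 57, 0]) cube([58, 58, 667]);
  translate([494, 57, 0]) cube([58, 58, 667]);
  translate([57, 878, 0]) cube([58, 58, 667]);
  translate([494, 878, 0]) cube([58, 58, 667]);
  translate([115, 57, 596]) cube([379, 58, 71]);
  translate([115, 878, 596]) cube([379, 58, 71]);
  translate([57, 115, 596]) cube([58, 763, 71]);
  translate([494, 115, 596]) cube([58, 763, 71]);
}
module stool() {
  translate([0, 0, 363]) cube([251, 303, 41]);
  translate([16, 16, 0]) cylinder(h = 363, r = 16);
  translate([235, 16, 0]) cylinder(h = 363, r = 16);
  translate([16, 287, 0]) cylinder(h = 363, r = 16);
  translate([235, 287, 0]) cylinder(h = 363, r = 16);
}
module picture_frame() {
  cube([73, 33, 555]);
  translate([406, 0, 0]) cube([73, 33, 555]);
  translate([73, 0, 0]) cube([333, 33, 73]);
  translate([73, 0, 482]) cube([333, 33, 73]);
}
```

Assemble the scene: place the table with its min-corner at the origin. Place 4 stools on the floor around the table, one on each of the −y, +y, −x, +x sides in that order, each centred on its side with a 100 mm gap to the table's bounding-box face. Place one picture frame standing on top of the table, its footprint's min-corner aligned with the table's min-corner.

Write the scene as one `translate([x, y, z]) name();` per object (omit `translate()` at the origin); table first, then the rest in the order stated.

table();
translate([179, -403, 0]) stool();
translate([179, 1093, 0]) stool();
translate([-351, 345, 0]) stool();
translate([709, 345, 0]) stool();
translate([0, 0, 707]) picture_frame();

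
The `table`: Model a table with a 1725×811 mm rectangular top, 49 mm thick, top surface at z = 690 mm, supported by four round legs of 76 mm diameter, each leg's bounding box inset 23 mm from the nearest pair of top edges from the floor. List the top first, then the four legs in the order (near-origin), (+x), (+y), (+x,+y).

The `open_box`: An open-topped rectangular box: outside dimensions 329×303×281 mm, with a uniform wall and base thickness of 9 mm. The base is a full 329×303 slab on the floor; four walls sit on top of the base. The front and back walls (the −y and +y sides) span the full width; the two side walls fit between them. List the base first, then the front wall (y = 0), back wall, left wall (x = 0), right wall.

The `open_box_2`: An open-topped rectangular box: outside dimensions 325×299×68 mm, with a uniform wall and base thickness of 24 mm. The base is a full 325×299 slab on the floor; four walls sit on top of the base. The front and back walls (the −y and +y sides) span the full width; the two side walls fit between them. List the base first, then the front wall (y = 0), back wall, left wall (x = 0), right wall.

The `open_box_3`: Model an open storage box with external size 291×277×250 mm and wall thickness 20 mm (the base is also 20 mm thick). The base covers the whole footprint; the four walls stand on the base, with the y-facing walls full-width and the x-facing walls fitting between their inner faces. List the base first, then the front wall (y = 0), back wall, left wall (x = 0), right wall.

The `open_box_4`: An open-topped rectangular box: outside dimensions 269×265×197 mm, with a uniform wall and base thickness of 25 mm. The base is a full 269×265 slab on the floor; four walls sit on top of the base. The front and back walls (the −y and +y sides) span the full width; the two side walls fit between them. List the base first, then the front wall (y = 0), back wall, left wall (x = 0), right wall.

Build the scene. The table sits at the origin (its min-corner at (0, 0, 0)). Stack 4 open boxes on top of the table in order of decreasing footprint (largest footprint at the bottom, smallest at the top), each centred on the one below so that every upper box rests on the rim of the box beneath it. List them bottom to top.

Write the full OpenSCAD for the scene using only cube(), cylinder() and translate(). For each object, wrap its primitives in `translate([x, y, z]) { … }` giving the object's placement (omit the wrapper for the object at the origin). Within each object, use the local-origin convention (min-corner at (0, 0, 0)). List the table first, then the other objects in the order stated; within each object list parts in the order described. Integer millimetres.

translate([0, 0, 641]) cube([1725, 811, 49]);
translate([61, 61, 0]) cylinder(h = 641, r = 38);
translate([1664, 61, 0]) cylinder(h = 641, r = 38);
translate([61, 750, 0]) cylinder(h = 641, r = 38);
translate([1664, 750, 0]) cylinder(h = 641, r = 38);
translate([698, 254, 690]) {
  cube([329, 303, 9]);
  translate([0, 0, 9]) cube([329, 9, 272]);
  translate([0, 294, 9]) cube([329, 9, 272]);
  translate([0, 9, 9]) cube([9, 285, 272]);
  translate([320, 9, 9]) cube([9, 285, 272]);
}
translate([700, 256, 971]) {
  cube([325, 299, 24]);
  translate([0, 0, 24]) cube([325, 24, 44]);
  translate([0, 275, 24]) cube([325, 24, 44]);
  translate([0, 24, 24]) cube([24, 251, 44]);
  translate([301, 24, 24]) cube([24, 251, 44]);
}
translate([717, 267, 1039]) {
  cube([291, 277, 20]);
  translate([0, 0, 20]) cube([291, 20, 230]);
  translate([0, 257, 20]) cube([291, 20, 230]);
  translate([0, 20, 20]) cube([20, 237, 230]);
  translate([271, 20, 20]) cube([20, 237, 230]);
}
translate([728, 273, 1289]) {
  cube([269, 265, 25]);
  translate([0, 0, 25]) cube([269, 25, 172]);
  translate([0, 240, 25]) cube([269, 25, 172]);
  translate([0, 25, 25]) cube([25, 215, 172]);
  translate([244, 25, 25]) cube([25, 215, 172]);
}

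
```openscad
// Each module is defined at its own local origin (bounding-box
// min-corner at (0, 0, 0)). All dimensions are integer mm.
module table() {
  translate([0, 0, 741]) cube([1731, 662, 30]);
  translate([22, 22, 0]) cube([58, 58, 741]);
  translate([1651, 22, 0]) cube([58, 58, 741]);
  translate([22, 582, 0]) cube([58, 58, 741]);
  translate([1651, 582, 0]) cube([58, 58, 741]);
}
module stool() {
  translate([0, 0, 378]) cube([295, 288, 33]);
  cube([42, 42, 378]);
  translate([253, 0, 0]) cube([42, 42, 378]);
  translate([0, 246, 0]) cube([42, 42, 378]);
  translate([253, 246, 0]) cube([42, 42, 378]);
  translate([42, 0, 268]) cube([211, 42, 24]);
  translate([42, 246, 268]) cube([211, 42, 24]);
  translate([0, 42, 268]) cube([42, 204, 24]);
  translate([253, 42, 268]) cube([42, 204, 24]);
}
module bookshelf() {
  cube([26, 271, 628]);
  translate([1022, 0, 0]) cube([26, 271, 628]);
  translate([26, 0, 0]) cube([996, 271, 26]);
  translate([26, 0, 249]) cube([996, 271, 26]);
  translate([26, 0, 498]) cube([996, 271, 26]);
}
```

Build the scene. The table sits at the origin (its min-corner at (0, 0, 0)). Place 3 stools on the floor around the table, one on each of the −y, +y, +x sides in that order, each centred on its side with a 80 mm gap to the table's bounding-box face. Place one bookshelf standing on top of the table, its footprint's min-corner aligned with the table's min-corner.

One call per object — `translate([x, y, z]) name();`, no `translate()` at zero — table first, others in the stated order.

table();
translate([718, -368, 0]) stool();
translate([718, 742, 0]) stool();
translate([1811, 187, 0]) stool();
translate([0, 0, 771]) bookshelf();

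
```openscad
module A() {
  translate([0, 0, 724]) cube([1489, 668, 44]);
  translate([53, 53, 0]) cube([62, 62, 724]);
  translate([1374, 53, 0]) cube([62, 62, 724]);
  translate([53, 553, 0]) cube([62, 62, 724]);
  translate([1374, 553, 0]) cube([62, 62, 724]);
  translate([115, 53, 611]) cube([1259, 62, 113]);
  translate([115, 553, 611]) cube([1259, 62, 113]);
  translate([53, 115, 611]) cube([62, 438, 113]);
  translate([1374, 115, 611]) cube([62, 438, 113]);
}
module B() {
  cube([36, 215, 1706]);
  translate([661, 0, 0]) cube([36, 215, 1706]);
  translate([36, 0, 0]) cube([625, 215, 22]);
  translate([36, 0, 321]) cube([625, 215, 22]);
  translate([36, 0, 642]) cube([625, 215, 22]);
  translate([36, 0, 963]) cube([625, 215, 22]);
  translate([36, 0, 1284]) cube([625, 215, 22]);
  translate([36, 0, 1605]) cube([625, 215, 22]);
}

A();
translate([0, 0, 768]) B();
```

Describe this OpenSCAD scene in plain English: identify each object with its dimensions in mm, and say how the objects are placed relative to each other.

A is a table with a 1489×668 mm rectangular top, 44 mm thick, top surface at z = 768 mm, supported by four 62×62 mm square legs, each inset 53 mm from the nearest pair of top edges, running from the floor. Four apron rails, 62 mm thick and 113 mm tall, run between adjacent legs with their top edges flush with the underside of the top and their outer faces flush with the legs' outer faces.

B is a bookshelf 697 mm wide overall, 215 mm deep and 1706 mm tall. The two sides are 36 mm thick vertical panels. 6 horizontal shelves of 22 mm thickness span between the inner faces of the sides; the lowest shelf sits on the floor and shelves are stacked with a clear vertical gap of 299 mm between each pair.

The bookshelf is on top of the table.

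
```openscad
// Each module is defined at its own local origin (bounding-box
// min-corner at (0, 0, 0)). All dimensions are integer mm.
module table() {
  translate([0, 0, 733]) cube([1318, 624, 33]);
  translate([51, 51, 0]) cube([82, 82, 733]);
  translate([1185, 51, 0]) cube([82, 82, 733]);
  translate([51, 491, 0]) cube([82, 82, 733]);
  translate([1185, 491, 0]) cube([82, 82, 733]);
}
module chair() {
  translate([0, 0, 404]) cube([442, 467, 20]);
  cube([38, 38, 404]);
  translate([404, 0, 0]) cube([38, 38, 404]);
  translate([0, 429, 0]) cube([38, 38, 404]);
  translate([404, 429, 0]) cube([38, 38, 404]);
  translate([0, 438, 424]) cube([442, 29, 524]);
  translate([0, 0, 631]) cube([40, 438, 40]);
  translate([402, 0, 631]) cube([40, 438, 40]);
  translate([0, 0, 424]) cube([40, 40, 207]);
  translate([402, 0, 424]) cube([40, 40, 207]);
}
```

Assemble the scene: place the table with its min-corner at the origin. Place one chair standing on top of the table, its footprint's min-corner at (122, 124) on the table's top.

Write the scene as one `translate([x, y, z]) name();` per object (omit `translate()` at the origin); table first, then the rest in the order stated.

table();
translate([122, 124, 766]) chair();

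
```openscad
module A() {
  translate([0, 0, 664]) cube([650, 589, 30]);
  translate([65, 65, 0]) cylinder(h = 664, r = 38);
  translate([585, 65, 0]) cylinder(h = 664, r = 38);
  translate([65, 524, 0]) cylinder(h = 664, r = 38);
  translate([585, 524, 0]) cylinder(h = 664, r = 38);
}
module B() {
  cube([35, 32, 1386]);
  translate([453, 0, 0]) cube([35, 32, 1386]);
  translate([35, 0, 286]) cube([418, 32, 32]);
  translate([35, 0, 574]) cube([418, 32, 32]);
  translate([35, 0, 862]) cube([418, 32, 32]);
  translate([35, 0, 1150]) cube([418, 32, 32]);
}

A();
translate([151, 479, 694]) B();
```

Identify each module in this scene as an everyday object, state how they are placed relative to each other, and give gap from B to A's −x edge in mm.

The ladder's min-x is at 151; the table's min-x is 0; gap = 151 mm.

A is a table. B is a ladder. The ladder is on top of the table. The gap from the ladder to the table's −x edge is 151 mm.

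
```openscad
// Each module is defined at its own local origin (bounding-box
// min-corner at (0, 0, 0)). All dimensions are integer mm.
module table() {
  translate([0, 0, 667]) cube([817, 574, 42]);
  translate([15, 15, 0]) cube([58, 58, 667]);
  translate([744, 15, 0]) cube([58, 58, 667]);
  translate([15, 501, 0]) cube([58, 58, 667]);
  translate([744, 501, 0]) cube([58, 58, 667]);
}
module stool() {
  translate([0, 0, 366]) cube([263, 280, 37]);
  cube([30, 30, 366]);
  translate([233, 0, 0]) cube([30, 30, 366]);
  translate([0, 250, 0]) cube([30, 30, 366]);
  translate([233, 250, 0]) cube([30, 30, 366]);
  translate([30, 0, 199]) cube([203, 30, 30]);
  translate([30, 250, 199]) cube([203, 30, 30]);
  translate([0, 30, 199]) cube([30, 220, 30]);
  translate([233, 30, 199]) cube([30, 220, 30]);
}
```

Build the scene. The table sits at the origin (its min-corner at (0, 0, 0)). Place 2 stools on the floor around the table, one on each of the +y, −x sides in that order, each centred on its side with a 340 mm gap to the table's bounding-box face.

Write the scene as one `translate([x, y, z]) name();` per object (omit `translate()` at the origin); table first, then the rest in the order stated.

table();
translate([277, 914, 0]) stool();
translate([-603, 147, 0]) stool();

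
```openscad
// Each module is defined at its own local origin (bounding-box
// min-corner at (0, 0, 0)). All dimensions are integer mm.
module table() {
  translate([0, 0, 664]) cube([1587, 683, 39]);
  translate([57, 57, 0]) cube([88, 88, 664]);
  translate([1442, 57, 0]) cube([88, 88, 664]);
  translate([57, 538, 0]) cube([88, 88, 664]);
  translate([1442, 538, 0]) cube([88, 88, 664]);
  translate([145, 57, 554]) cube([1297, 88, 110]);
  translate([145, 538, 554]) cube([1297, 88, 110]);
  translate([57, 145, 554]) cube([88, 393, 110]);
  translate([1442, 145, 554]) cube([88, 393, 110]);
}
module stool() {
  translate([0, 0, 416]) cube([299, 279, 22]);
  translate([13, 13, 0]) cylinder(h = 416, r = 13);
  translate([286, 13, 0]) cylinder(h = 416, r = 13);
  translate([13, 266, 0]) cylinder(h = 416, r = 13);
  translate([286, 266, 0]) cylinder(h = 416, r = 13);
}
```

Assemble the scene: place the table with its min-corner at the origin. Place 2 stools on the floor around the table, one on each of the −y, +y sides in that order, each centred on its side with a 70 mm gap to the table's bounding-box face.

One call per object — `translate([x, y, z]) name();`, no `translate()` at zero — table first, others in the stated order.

table();
translate([644, -349, 0]) stool();
translate([644, 753, 0]) stool();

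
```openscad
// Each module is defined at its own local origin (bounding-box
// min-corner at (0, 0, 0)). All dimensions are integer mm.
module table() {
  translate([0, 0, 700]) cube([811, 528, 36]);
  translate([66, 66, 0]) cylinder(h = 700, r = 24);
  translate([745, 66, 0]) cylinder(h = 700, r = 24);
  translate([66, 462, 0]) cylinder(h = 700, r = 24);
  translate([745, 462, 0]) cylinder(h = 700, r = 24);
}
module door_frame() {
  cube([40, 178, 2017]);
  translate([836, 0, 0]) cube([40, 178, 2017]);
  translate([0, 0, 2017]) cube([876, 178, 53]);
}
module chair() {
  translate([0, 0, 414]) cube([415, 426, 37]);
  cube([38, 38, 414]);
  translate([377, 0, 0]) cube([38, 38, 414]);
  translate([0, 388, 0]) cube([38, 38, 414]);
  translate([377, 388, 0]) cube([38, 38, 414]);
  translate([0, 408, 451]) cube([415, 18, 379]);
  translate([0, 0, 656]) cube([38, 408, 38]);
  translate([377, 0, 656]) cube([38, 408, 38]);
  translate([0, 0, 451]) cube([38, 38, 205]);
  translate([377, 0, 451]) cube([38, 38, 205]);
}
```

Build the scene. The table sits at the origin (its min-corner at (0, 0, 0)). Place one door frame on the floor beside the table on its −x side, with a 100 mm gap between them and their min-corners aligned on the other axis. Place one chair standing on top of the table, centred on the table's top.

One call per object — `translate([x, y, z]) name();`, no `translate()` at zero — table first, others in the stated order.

table();
translate([-976, 0, 0]) door_frame();
translate([198, 51, 736]) chair();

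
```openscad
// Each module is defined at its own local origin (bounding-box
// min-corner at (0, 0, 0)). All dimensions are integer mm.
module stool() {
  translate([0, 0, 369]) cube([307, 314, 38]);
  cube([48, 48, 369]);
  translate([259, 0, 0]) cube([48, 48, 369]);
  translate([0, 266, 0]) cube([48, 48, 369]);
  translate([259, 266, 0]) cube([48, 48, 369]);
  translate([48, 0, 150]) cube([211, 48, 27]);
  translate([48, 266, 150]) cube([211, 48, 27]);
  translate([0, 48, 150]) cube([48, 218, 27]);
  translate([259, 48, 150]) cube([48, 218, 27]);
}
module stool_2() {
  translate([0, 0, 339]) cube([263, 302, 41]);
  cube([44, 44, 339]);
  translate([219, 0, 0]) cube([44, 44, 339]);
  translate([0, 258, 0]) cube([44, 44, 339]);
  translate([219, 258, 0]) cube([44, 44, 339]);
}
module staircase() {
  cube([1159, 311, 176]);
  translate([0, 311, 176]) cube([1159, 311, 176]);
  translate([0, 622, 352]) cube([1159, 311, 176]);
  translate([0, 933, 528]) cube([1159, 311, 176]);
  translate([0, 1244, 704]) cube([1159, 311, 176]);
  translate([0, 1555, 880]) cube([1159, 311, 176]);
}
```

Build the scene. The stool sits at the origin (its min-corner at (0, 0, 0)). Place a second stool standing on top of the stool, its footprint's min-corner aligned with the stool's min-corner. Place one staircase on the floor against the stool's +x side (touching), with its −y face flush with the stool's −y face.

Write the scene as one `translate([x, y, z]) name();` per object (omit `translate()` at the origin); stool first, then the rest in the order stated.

stool();
translate([0, 0, 407]) stool_2();
translate([307, 0, 0]) staircase();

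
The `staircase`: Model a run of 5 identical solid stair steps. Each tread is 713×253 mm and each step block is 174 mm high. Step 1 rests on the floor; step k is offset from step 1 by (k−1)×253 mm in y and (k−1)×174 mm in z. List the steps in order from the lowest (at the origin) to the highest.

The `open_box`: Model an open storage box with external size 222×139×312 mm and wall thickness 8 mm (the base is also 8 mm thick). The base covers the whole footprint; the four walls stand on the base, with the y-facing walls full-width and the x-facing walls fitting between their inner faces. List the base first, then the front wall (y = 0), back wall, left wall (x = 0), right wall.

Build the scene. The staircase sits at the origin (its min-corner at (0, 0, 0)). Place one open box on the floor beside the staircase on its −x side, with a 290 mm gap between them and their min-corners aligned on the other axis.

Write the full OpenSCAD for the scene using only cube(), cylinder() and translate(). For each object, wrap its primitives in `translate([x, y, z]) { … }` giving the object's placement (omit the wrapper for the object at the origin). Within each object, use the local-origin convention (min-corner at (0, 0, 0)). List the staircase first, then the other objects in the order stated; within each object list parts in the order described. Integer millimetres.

cube([713, 253, 174]);
translate([0, 253, 174]) cube([713, 253, 174]);
translate([0, 506, 348]) cube([713, 253, 174]);
translate([0, 759, 522]) cube([713, 253, 174]);
translate([0, 1012, 696]) cube([713, 253, 174]);
translate([-512, 0, 0]) {
  cube([222, 139, 8]);
  translate([0, 0, 8]) cube([222, 8, 304]);
  translate([0, 131, 8]) cube([222, 8, 304]);
  translate([0, 8, 8]) cube([8, 123, 304]);
  translate([214, 8, 8]) cube([8, 123, 304]);
}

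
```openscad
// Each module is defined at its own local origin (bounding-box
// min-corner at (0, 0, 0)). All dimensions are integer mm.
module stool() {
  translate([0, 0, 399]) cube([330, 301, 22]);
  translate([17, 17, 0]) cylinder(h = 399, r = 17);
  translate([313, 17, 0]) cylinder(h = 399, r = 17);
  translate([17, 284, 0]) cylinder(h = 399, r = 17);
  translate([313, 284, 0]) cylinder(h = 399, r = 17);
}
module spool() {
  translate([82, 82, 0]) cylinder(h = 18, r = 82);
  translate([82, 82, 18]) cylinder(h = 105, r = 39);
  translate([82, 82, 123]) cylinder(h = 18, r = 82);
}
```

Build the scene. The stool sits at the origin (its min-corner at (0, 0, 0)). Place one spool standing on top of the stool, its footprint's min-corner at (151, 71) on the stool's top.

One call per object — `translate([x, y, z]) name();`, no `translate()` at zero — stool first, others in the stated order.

stool();
translate([151, 71, 421]) spool();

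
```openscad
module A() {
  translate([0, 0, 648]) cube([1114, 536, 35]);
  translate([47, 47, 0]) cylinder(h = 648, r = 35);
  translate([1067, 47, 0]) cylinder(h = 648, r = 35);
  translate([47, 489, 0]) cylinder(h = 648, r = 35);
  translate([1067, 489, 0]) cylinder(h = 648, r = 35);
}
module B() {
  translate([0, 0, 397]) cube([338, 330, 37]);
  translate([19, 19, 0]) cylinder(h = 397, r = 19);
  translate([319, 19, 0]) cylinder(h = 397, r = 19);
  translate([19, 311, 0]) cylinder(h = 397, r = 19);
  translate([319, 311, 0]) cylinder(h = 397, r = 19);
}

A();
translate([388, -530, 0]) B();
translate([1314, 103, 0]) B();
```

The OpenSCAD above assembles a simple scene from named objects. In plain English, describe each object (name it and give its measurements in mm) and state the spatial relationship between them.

A is a rectangular dining table. The top is 1114×536×35 mm with its upper surface at z = 683 mm. It stands on four round legs of 70 mm diameter, each leg's bounding box inset 12 mm from the nearest pair of top edges, running from the floor to the underside of the top.

B is a four-legged stool. The seat is a 338×330×37 mm slab whose top surface is at z = 434 mm; four round legs, each 38 mm in diameter, run from the floor (z = 0) to the underside of the seat, each leg's axis is inset half a diameter from the nearest pair of seat edges (so the leg's bounding box is flush with the corner).

Two stools sit around the table at the −y, +x sides.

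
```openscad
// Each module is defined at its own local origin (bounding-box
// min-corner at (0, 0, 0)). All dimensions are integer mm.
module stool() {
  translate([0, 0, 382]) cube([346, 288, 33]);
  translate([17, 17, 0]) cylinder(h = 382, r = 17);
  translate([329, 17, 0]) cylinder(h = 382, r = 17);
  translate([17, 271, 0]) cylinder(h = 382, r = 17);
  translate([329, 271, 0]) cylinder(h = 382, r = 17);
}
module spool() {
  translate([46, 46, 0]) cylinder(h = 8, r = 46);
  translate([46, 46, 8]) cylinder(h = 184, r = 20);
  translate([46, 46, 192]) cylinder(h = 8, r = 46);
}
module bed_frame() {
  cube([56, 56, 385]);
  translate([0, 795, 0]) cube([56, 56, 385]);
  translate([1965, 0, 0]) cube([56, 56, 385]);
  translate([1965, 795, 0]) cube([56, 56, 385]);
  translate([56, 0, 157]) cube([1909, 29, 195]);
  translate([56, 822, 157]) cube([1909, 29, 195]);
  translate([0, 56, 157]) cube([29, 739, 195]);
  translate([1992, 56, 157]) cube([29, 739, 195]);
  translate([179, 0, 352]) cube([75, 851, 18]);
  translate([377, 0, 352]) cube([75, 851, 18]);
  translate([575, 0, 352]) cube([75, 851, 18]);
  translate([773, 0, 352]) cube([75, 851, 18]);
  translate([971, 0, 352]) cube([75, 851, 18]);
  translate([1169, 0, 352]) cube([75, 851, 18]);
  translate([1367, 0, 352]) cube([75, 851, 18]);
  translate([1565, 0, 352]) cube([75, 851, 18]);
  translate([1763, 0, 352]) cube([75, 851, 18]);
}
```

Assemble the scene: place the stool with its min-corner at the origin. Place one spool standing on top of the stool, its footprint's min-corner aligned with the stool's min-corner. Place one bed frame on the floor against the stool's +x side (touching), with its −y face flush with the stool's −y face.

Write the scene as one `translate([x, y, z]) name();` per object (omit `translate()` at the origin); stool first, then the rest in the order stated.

stool();
translate([0, 0, 415]) spool();
translate([346, 0, 0]) bed_frame();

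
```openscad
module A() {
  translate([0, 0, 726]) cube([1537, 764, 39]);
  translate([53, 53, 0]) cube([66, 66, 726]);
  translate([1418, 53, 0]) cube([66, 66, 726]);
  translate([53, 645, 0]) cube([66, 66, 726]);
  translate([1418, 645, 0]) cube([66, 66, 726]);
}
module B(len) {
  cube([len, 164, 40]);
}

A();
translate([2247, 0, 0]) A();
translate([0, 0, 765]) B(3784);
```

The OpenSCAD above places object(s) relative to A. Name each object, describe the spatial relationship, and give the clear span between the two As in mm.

Second table starts at x = 2247; first ends at x = 1537; clear span = 2247 − 1537 = 710 mm.

A is a table. B is a beam. A beam spans the tops of two tables. The clear span between the two tables is 710 mm.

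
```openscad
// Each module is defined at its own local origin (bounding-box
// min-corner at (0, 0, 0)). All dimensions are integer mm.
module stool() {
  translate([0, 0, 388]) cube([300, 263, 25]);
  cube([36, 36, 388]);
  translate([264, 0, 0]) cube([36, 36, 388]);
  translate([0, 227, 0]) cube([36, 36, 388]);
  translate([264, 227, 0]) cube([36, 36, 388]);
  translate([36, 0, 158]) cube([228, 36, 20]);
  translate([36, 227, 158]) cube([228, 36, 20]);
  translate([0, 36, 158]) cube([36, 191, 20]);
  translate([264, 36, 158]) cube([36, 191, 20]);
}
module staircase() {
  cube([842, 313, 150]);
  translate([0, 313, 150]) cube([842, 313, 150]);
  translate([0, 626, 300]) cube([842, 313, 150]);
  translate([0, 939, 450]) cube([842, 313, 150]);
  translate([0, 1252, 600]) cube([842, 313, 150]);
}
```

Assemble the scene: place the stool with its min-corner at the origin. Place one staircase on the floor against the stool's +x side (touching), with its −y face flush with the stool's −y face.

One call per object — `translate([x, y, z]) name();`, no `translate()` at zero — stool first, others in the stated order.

stool();
translate([300, 0, 0]) staircase();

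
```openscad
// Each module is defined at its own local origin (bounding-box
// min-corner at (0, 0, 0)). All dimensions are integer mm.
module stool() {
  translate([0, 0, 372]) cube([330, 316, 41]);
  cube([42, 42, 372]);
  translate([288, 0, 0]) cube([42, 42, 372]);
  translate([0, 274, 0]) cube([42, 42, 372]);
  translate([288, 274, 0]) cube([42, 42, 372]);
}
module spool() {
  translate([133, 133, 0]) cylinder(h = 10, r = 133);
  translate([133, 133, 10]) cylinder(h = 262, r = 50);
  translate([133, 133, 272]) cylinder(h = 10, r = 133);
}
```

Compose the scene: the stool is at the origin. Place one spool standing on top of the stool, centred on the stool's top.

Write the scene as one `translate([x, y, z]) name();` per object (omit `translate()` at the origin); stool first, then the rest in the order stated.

stool();
translate([32, 25, 413]) spool();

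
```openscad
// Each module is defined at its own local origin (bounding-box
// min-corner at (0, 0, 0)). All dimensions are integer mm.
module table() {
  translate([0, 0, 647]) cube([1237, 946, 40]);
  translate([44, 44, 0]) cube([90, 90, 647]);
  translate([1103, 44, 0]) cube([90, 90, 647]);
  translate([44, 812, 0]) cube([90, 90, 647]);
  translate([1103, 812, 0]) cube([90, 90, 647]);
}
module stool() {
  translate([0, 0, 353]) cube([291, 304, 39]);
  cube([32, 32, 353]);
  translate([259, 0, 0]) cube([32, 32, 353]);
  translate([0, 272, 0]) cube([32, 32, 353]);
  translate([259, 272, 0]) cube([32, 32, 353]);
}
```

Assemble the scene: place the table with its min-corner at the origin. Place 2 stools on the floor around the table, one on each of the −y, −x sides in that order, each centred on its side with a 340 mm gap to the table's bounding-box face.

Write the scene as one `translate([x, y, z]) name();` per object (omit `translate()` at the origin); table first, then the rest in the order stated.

table();
translate([473, -644, 0]) stool();
translate([-631, 321, 0]) stool();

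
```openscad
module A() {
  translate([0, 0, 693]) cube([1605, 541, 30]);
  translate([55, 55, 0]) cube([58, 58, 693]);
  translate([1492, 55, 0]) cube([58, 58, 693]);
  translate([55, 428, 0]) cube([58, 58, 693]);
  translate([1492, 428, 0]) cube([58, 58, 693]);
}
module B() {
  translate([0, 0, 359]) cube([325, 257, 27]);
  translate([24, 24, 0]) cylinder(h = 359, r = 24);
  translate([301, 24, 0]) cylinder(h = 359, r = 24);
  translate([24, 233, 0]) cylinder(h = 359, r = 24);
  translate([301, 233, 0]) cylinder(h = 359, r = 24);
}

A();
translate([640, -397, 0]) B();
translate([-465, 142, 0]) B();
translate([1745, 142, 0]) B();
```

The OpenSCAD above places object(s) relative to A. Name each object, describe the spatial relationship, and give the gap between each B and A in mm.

A is a table. B is a stool. Three stools sit around the table at the −y, −x, +x sides. The gap between each stool and the table is 140 mm.

Each stool's nearest face is 140 mm from the table's bounding box.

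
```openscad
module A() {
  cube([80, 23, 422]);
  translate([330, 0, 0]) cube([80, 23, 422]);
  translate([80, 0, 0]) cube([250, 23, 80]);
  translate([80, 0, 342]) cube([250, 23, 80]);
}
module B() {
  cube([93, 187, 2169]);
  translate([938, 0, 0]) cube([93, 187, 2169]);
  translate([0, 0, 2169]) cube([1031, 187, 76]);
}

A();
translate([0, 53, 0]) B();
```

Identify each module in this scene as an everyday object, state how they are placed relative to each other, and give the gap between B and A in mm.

The door frame's nearest face is 30 mm from the picture frame's +y face.

A is a picture frame. B is a door frame. The door frame is on the floor beside the picture frame on its +y side. The gap between the door frame and the picture frame is 30 mm.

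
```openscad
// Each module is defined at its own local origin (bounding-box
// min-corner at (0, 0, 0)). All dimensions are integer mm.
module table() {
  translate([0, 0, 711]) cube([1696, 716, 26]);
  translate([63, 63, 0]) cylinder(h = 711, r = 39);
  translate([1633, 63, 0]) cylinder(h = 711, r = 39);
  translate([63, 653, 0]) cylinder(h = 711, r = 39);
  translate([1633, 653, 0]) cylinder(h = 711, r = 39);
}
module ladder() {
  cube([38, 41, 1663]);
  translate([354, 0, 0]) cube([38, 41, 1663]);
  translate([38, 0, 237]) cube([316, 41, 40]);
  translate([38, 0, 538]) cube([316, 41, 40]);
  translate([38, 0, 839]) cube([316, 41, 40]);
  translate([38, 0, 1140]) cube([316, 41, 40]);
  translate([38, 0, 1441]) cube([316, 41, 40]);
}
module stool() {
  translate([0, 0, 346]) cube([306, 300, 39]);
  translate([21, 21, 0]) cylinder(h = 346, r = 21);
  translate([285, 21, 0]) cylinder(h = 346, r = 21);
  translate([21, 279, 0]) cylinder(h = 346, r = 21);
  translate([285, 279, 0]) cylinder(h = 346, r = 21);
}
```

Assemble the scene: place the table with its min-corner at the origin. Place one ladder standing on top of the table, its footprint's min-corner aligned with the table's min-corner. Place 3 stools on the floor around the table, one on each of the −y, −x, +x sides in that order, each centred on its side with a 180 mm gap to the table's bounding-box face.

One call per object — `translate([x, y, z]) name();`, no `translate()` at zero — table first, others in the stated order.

table();
translate([0, 0, 737]) ladder();
translate([695, -480, 0]) stool();
translate([-486, 208, 0]) stool();
translate([1876, 208, 0]) stool();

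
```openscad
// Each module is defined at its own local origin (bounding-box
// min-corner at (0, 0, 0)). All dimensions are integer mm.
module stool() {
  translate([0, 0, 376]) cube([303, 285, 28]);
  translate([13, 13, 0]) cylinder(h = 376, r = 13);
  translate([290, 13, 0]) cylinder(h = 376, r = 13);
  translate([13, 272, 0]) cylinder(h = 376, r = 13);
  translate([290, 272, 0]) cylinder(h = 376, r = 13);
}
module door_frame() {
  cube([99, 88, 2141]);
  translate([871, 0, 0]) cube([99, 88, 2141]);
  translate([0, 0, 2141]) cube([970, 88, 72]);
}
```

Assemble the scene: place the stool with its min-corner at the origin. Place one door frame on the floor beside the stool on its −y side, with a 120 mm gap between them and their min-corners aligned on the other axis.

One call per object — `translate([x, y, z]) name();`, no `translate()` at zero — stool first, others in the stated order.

stool();
translate([0, -208, 0]) door_frame();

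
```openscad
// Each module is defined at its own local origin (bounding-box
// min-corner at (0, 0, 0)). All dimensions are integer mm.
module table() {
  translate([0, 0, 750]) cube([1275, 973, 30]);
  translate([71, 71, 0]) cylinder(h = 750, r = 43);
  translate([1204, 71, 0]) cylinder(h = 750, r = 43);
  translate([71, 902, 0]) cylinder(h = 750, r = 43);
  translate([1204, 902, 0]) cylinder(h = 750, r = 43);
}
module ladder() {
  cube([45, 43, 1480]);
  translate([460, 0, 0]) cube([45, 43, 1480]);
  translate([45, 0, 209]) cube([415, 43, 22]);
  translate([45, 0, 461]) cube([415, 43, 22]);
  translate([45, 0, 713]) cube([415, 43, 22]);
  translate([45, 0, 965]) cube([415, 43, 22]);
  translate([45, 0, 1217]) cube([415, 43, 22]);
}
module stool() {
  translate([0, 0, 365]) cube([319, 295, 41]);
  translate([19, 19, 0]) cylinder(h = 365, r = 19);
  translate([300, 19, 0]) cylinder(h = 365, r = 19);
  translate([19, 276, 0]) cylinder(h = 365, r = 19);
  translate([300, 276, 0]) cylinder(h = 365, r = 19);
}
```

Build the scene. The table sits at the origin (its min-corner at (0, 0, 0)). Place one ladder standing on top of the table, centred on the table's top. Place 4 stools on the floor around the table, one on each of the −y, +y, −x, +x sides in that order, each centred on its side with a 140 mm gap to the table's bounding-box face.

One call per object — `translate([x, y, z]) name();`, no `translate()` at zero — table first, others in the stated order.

table();
translate([385, 465, 780]) ladder();
translate([478, -435, 0]) stool();
translate([478, 1113, 0]) stool();
translate([-459, 339, 0]) stool();
translate([1415, 339, 0]) stool();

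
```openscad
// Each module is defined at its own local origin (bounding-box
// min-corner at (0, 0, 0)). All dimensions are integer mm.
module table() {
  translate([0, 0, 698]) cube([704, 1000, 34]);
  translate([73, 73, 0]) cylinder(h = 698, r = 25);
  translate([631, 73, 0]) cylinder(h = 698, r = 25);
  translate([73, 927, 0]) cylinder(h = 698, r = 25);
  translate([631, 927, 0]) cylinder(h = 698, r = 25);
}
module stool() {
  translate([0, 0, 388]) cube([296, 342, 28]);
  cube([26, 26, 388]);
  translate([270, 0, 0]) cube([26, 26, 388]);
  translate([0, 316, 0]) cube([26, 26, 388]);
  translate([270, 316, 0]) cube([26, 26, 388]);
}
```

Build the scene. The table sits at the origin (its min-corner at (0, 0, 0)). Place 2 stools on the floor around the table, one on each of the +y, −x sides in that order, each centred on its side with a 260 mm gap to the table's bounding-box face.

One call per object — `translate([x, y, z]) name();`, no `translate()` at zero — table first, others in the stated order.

table();
translate([204, 1260, 0]) stool();
translate([-556, 329, 0]) stool();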